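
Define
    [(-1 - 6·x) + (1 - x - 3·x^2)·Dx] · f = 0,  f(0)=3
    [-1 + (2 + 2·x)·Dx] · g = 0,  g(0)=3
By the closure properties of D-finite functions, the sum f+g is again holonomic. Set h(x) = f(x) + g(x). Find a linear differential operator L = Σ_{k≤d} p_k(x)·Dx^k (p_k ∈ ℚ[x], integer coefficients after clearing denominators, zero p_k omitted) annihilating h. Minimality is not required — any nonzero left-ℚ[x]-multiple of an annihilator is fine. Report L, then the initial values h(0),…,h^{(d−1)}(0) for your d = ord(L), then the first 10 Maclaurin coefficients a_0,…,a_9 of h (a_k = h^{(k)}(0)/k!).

L = (-17 - 57·x - 135·x^2 - 90·x^3) + (33 + 134·x + 387·x^2 + 510·x^3 + 225·x^4)·Dx + (-2 - 30·x - 22·x^2 + 126·x^3 + 210·x^4 + 90·x^5)·Dx^2  (order 2).
h: a_k = 6, 9/2, 93/8, 339/16, 7281/128, 30741/256, 297921/1024, 1333347/2048, 49937145/32768, 227870817/65536, …
ICs: h(0) = 6, h′(0) = 9/2.

f: a_k = 3, 3, 12, 21, 57, 120, 291, 651, 1524, 3477, …
g: a_k = 3, 3/2, -3/8, 3/16, -15/128, 21/256, -63/1024, 99/2048, -1287/32768, 2145/65536, …
h₀=f+g: left-lcm gives L₀, ord ≤ 2.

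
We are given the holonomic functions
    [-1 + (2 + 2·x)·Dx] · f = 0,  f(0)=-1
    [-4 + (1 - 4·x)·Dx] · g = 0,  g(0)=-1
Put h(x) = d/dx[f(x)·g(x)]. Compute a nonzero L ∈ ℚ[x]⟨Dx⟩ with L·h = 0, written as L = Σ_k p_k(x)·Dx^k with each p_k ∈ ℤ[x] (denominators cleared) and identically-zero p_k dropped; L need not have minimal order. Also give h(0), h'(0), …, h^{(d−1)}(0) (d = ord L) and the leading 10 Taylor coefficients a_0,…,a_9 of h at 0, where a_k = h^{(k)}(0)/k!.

f: a_k = -1, -1/2, 1/8, -1/16, 5/128, -7/256, 21/1024, -33/2048, 429/32768, -715/65536, …
g: a_k = -1, -4, -16, -64, -256, -1024, -4096, -16384, -65536, -262144, …
f·g: L₀ = L_f ⊗_s L_g, ord ≤ 1·1.
Differentiate: ansatz ord ≤ ord L₀ ⇒ L.
L = (143 + 216·x + 48·x^2) + (-18 + 46·x + 96·x^2 + 32·x^3)·Dx  (order 1).
h: a_k = 9/2, 143/4, 3435/16, 36635/32, 1465435/256, 14068113/512, 262605007/2048, 2400959635/4096, 172869100155/65536, 1536614211445/131072, …
ICs: h(0) = 9/2.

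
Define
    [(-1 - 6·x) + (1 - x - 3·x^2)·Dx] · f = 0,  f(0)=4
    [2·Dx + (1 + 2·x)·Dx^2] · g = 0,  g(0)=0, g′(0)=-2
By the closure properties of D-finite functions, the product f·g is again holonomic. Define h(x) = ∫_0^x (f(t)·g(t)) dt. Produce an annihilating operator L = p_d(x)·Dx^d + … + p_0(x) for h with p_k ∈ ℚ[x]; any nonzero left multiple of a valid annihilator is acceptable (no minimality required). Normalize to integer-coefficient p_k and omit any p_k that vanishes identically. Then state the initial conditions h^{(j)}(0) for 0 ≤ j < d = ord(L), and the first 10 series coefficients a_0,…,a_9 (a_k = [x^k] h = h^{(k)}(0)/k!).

f: a_k = 4, 4, 16, 28, 76, 160, 388, 868, 2032, 4636, …
g: a_k = 0, -2, 2, -8/3, 4, -32/5, 32/3, -128/7, 32, -512/9, …
h₀=f·g: eliminate ⇒ L₀, order ≤ 1·2.
h=∫₀ˣh₀: take L = L₀·Dx.
L = (8 + 24·x)·Dx + (18·x + 30·x^2)·Dx^2 + (-1 - x + 5·x^2 + 6·x^3)·Dx^3  (order 3).
h: a_k = 0, 0, -4, 0, -26/3, -56/15, -1112/45, -808/35, -2973/35, -36272/315, …
ICs: h(0) = 0, h′(0) = 0, h′′(0) = -8.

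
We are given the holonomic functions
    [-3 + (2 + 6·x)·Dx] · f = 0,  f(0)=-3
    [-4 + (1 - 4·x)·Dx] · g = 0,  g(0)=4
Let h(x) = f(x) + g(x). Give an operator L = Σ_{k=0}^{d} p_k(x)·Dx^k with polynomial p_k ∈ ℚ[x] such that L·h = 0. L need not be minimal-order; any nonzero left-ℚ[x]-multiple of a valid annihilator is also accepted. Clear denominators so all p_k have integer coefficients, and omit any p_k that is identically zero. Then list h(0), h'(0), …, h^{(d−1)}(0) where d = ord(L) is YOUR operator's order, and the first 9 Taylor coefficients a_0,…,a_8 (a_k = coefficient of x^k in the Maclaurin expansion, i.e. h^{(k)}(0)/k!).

f: a_k = -3, -9/2, 27/8, -81/16, 1215/128, -5103/256, 45927/1024, -216513/2048, 8444007/32768, …
g: a_k = 4, 16, 64, 256, 1024, 4096, 16384, 65536, 262144, …
L₀ := lclm(L_f,L_g); ord L₀ ≤ 1+1.
L = (228 + 432·x) + (-137 - 696·x - 1296·x^2)·Dx + (10 + 62·x - 192·x^2 - 864·x^3)·Dx^2  (order 2).
h: a_k = 1, 23/2, 539/8, 4015/16, 132287/128, 1043473/256, 16823143/1024, 134001215/2048, 8598378599/32768, …
ICs: h(0) = 1, h′(0) = 23/2.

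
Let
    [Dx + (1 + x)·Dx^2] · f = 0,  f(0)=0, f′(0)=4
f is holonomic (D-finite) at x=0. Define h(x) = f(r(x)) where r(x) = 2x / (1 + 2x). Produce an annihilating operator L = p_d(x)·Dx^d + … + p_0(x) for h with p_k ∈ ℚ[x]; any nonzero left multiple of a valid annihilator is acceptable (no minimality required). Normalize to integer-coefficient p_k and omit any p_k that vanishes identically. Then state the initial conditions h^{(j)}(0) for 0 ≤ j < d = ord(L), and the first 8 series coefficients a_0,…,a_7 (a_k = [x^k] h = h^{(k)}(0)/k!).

f: a_k = 0, 4, -2, 4/3, -1, 4/5, -2/3, 4/7, …
L₀ from L_f via x↦r, Dx↦r'^{-1}Dx.
L = (6 + 16·x)·Dx + (1 + 6·x + 8·x^2)·Dx^2  (order 2).
h: a_k = 0, 8, -24, 224/3, -240, 3968/5, -2688, 65024/7, …
ICs: h(0) = 0, h′(0) = 8.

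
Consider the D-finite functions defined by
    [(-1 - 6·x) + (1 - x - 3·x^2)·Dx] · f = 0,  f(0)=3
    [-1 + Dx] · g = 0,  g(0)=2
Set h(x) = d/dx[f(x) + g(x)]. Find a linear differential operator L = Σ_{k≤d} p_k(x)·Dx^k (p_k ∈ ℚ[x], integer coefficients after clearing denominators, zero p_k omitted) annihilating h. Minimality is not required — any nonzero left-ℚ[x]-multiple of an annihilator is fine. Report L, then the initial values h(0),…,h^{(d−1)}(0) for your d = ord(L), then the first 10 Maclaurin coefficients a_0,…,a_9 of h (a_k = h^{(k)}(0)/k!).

L = (34 + 278·x + 312·x^2 + 756·x^3 + 162·x^4) + (-41 - 284·x - 341·x^2 - 672·x^3 + 45·x^4 + 54·x^5)·Dx + (7 + 6·x + 29·x^2 - 84·x^3 - 207·x^4 - 54·x^5)·Dx^2  (order 2).
h: a_k = 5, 26, 64, 685/3, 7201/12, 104761/60, 1640521/360, 30723841/2520, 630866881/20160, 14604105601/181440, …
ICs: h(0) = 5, h′(0) = 26.

f: a_k = 3, 3, 12, 21, 57, 120, 291, 651, 1524, 3477, …
g: a_k = 2, 2, 1, 1/3, 1/12, 1/60, 1/360, 1/2520, 1/20160, 1/181440, …
Sum ⇒ L₀ = lclm(L_f,L_g) in ℚ(x)⟨Dx⟩.
Derive L from L₀ (diff closure).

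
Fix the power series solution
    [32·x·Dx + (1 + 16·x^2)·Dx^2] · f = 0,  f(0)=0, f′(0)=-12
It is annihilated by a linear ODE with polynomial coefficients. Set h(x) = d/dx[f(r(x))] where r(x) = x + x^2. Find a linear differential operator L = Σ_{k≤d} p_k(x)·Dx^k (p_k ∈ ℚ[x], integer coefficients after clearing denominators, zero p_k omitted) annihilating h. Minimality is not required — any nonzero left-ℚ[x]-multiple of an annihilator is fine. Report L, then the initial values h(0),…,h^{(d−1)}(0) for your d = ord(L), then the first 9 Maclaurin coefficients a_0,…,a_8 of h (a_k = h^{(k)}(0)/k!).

L = (-2 + 32·x + 128·x^2 + 192·x^3 + 96·x^4) + (1 + 2·x + 16·x^2 + 64·x^3 + 80·x^4 + 32·x^5)·Dx  (order 1).
h: a_k = -12, -24, 192, 768, -2112, -18048, 6144, 344064, 513024, …
ICs: h(0) = -12.

f: a_k = 0, -12, 0, 64, 0, -3072/5, 0, 49152/7, 0, …
h₀=f(r): pull back L_f along r ⇒ L₀.
h=h₀': d/dx-closure on L₀ ⇒ L.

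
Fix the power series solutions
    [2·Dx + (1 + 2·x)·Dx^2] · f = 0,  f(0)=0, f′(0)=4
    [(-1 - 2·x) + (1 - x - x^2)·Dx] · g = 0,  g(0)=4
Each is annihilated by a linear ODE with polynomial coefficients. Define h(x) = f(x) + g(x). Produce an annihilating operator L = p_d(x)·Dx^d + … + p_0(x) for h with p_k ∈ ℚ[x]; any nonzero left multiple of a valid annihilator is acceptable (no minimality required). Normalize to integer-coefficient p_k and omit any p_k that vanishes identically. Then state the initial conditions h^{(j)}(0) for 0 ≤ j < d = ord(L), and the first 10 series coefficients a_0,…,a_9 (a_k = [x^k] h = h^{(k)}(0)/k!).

L = (-34 - 92·x - 116·x^2 - 48·x^3 - 24·x^4)·Dx + (-5 - 60·x - 170·x^2 - 180·x^3 - 100·x^4 - 40·x^5)·Dx^2 + (3 + 11·x + 5·x^2 - 20·x^3 - 30·x^4 - 24·x^5 - 8·x^6)·Dx^3  (order 3).
h: a_k = 4, 8, 4, 52/3, 12, 224/5, 92/3, 844/7, 72, 3004/9, …
ICs: h(0) = 4, h′(0) = 8, h′′(0) = 8.

f: a_k = 0, 4, -4, 16/3, -8, 64/5, -64/3, 256/7, -64, 1024/9, …
g: a_k = 4, 4, 8, 12, 20, 32, 52, 84, 136, 220, …
Sum ⇒ L₀ = lclm(L_f,L_g) in ℚ(x)⟨Dx⟩.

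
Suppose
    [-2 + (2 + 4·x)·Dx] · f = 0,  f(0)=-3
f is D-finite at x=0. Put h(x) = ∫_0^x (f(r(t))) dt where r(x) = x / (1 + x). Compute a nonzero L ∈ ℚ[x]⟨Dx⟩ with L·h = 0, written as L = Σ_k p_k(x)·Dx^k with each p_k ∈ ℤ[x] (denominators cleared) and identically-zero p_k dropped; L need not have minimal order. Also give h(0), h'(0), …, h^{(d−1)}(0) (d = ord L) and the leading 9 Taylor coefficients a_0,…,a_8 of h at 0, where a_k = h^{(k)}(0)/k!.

f: a_k = -3, -3, 3/2, -3/2, 15/8, -21/8, 63/16, -99/16, 1287/128, …
Change of var in L_f (x↦r) gives L₀.
∫: right-multiply L₀ by Dx.
L = -Dx + (1 + 4·x + 3·x^2)·Dx^2  (order 2).
h: a_k = 0, -3, -3/2, 3/2, -15/8, 111/40, -75/16, 981/112, -2259/128, …
ICs: h(0) = 0, h′(0) = -3.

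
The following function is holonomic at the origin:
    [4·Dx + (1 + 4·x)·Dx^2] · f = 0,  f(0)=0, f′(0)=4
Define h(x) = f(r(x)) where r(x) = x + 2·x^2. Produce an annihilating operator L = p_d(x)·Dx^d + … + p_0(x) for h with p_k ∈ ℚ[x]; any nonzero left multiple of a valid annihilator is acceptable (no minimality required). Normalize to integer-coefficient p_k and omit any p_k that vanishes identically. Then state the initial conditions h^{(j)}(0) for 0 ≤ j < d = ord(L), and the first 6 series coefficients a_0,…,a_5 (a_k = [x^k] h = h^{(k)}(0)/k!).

L = (16·x + 32·x^2)·Dx + (1 + 8·x + 24·x^2 + 32·x^3)·Dx^2  (order 2).
h: a_k = 0, 4, 0, -32/3, 32, -256/5, …
ICs: h(0) = 0, h′(0) = 4.

f: a_k = 0, 4, -8, 64/3, -64, 1024/5, …
Change of var in L_f (x↦r) gives L₀.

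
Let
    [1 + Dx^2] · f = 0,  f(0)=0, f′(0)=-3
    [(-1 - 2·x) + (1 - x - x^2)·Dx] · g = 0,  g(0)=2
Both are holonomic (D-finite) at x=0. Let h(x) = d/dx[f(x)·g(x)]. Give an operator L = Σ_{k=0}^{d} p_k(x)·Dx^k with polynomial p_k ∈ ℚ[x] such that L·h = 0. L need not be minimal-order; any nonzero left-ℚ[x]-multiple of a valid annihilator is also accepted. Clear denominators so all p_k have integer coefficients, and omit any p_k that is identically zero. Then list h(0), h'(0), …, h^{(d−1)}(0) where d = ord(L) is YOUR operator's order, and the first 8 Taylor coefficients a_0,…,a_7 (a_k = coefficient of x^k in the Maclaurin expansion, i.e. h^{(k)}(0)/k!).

f: a_k = 0, -3, 0, 1/2, 0, -1/40, 0, 1/1680, …
g: a_k = 2, 2, 4, 6, 10, 16, 26, 42, …
Product ⇒ symmetric product L₀, ord ≤ 2.
Differentiate: ansatz ord ≤ ord L₀ ⇒ L.
L = (3 - 2·x - x^2 + 2·x^3 + x^4) + (4 + 10·x + 6·x^2 + 4·x^3)·Dx + (-1 + x^2 + 2·x^3 + x^4)·Dx^2  (order 2).
h: a_k = -6, -12, -33, -68, -561/4, -2703/10, -61403/120, -19849/21, …
ICs: h(0) = -6, h′(0) = -12.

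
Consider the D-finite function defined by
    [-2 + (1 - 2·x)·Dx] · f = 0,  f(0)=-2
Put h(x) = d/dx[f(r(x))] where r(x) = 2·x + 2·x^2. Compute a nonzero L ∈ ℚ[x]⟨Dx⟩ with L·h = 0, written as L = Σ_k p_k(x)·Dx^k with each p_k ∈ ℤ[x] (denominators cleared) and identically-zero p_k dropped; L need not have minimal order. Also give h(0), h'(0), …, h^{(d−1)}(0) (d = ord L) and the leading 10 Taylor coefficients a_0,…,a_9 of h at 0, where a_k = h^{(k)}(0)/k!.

L = (10 + 24·x + 24·x^2) + (-1 + 2·x + 12·x^2 + 8·x^3)·Dx  (order 1).
h: a_k = -8, -80, -576, -3712, -22400, -129792, -731136, -4034560, -21915648, -117575680, …
ICs: h(0) = -8.

f: a_k = -2, -4, -8, -16, -32, -64, -128, -256, -512, -1024, …
f∘r: x↦r, Dx↦Dx/r' in L_f ⇒ L₀.
h₀' ⇒ L via d/dx closure of L₀.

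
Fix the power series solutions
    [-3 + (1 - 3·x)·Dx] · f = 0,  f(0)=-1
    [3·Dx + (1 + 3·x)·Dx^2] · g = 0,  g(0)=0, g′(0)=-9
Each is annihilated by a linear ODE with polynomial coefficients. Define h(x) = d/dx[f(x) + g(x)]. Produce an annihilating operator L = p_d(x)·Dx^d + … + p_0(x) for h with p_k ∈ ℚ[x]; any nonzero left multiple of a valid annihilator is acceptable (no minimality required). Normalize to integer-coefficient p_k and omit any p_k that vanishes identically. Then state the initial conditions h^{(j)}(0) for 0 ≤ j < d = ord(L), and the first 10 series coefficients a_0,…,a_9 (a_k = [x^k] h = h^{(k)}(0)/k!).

f: a_k = -1, -3, -9, -27, -81, -243, -729, -2187, -6561, -19683, …
g: a_k = 0, -9, 27/2, -27, 243/4, -729/5, 729/2, -6561/7, 19683/8, -6561, …
f+g: L₀ = lclm(L_f,L_g), ord ≤ 1+2.
h₀' ⇒ L via d/dx closure of L₀.
L = (30 + 18·x) + (4 + 48·x + 36·x^2)·Dx + (-1 - x + 9·x^2 + 9·x^3)·Dx^2  (order 2).
h: a_k = -12, 9, -162, -81, -1944, -2187, -21870, -32805, -236196, -413343, …
ICs: h(0) = -12, h′(0) = 9.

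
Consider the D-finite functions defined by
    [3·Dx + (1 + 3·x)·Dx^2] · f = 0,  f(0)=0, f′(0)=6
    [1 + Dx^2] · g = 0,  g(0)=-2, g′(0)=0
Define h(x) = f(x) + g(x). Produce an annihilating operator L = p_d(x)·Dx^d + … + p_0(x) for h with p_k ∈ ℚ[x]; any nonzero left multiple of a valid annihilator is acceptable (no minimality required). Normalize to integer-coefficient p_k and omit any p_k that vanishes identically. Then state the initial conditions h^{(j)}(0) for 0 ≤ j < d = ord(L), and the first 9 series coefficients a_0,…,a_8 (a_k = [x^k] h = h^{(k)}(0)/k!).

L = (165 + 18·x + 27·x^2)·Dx + (19 + 63·x + 27·x^2 + 27·x^3)·Dx^2 + (165 + 18·x + 27·x^2)·Dx^3 + (19 + 63·x + 27·x^2 + 27·x^3)·Dx^4  (order 4).
h: a_k = -2, 6, -8, 18, -487/12, 486/5, -87479/360, 4374/7, -33067441/20160, …
ICs: h(0) = -2, h′(0) = 6, h′′(0) = -16, h′′′(0) = 108.

f: a_k = 0, 6, -9, 18, -81/2, 486/5, -243, 4374/7, -6561/4, …
g: a_k = -2, 0, 1, 0, -1/12, 0, 1/360, 0, -1/20160, …
Sum ⇒ L₀ = lclm(L_f,L_g) in ℚ(x)⟨Dx⟩.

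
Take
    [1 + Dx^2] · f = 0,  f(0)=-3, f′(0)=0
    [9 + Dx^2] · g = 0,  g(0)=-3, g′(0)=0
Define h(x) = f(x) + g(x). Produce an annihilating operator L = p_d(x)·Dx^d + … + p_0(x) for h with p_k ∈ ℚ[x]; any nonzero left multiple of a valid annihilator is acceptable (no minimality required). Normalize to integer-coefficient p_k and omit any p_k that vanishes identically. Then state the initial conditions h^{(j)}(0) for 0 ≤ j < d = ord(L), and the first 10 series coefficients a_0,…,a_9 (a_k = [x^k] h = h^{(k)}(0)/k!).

L = 9 + 10·Dx^2 + Dx^4  (order 4).
h: a_k = -6, 0, 15, 0, -41/4, 0, 73/24, 0, -3281/6720, 0, …
ICs: h(0) = -6, h′(0) = 0, h′′(0) = 30, h′′′(0) = 0.

f: a_k = -3, 0, 3/2, 0, -1/8, 0, 1/240, 0, -1/13440, 0, …
g: a_k = -3, 0, 27/2, 0, -81/8, 0, 243/80, 0, -2187/4480, 0, …
Weyl lclm of L_f,L_g ⇒ L₀ (ord ≤ 4).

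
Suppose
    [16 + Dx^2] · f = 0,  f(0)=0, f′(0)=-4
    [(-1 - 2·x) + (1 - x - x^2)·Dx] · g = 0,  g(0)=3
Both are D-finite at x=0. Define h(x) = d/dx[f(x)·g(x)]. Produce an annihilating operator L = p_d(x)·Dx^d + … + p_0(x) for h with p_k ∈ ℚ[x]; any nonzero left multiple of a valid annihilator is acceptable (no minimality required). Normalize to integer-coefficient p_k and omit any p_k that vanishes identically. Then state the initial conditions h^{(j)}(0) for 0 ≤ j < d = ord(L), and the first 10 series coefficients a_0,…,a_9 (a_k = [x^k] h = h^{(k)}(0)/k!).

L = (54 - 256·x - 128·x^2 + 256·x^3 + 128·x^4) + (-13 - 10·x + 48·x^2 + 32·x^3)·Dx + (7 - 15·x - 7·x^2 + 16·x^3 + 8·x^4)·Dx^2  (order 2).
h: a_k = -12, -24, 24, -16, -108, -768/5, -3932/15, -10592/21, -97016/105, -313192/189, …
ICs: h(0) = -12, h′(0) = -24.

f: a_k = 0, -4, 0, 32/3, 0, -128/15, 0, 1024/315, 0, -2048/2835, …
g: a_k = 3, 3, 6, 9, 15, 24, 39, 63, 102, 165, …
Product ⇒ symmetric product L₀, ord ≤ 2.
h₀' ⇒ L via d/dx closure of L₀.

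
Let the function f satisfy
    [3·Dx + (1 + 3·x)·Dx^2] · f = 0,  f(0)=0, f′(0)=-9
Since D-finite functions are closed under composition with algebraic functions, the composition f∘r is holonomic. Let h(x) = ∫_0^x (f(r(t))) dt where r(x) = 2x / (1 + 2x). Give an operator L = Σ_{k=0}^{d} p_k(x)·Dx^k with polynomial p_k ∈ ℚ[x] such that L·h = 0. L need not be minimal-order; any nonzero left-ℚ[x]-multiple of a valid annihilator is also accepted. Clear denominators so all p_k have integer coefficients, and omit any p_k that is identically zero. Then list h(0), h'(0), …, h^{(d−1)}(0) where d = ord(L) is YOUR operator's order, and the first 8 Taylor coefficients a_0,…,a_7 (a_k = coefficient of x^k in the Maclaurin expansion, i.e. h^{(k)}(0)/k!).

L = (10 + 32·x)·Dx^2 + (1 + 10·x + 16·x^2)·Dx^3  (order 3).
h: a_k = 0, 0, -9, 30, -126, 612, -16368/5, 18720, …
ICs: h(0) = 0, h′(0) = 0, h′′(0) = -18.

f: a_k = 0, -9, 27/2, -27, 243/4, -729/5, 729/2, -6561/7, …
L₀ from L_f via x↦r, Dx↦r'^{-1}Dx.
h=∫h₀ ⇒ L = L₀·Dx.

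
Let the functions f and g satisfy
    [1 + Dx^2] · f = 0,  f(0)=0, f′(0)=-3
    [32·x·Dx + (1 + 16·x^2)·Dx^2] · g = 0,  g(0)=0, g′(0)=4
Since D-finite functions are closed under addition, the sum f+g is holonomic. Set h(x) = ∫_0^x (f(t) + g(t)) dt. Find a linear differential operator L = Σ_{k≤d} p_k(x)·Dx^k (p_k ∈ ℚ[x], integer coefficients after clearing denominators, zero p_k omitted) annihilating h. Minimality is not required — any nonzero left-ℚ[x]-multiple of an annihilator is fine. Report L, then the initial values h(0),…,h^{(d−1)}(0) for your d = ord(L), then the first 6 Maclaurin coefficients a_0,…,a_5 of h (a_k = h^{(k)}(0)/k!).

f: a_k = 0, -3, 0, 1/2, 0, -1/40, …
g: a_k = 0, 4, 0, -64/3, 0, 1024/5, …
f+g: L₀ = lclm(L_f,L_g), ord ≤ 2+2.
∫: right-multiply L₀ by Dx.
L = (-6112·x + 99328·x^3 + 8192·x^5)·Dx^2 + (-31 + 1072·x^2 + 25344·x^4 + 4096·x^6)·Dx^3 + (-6112·x + 99328·x^3 + 8192·x^5)·Dx^4 + (-31 + 1072·x^2 + 25344·x^4 + 4096·x^6)·Dx^5  (order 5).
h: a_k = 0, 0, 1/2, 0, -125/24, 0, …
ICs: h(0) = 0, h′(0) = 0, h′′(0) = 1, h′′′(0) = 0, h′′′′(0) = -125.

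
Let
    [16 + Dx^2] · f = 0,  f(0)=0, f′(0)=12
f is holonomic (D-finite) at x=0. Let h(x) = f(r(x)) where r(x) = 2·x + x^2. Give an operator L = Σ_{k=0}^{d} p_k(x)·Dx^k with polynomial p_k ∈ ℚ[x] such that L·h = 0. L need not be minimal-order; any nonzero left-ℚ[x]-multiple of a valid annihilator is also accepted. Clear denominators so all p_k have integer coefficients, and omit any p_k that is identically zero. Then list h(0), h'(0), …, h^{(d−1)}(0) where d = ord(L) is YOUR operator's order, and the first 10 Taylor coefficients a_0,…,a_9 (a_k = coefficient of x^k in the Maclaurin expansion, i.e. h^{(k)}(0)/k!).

f: a_k = 0, 12, 0, -32, 0, 128/5, 0, -1024/105, 0, 2048/945, …
Substitute x→r, Dx→(1/r')Dx; clear ⇒ L₀.
L = (64 + 192·x + 192·x^2 + 64·x^3) - Dx + (1 + x)·Dx^2  (order 2).
h: a_k = 0, 24, 12, -256, -384, 3136/5, 2016, 83968/105, -50176/15, -4902656/945, …
ICs: h(0) = 0, h′(0) = 24.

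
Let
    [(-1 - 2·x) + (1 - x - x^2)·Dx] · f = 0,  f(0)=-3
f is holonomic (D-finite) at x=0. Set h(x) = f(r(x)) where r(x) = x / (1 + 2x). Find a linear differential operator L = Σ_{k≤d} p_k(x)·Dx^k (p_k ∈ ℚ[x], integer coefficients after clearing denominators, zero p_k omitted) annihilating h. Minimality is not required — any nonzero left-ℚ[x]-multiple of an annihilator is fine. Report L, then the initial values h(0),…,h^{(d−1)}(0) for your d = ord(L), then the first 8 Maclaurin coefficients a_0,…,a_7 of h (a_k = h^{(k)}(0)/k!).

f: a_k = -3, -3, -6, -9, -15, -24, -39, -63, …
f∘r: x↦r, Dx↦Dx/r' in L_f ⇒ L₀.
L = (-1 - 4·x) + (1 + 5·x + 7·x^2 + 2·x^3)·Dx  (order 1).
h: a_k = -3, -3, 0, 3, -9, 24, -63, 165, …
ICs: h(0) = -3.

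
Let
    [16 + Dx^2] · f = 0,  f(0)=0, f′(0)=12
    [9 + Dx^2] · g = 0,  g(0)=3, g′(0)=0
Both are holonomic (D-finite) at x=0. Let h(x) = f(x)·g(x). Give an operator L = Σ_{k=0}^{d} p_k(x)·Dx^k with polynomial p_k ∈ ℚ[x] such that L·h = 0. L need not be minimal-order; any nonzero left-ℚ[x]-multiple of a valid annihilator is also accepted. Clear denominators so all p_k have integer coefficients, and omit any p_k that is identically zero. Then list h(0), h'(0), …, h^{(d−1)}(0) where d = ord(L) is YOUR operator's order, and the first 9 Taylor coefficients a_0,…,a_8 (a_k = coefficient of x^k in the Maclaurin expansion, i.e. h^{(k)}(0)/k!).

f: a_k = 0, 12, 0, -32, 0, 128/5, 0, -1024/105, 0, …
g: a_k = 3, 0, -27/2, 0, 81/8, 0, -243/80, 0, 2187/4480, …
Product ⇒ symmetric product L₀, ord ≤ 4.
L = 49 + 50·Dx^2 + Dx^4  (order 4).
h: a_k = 0, 36, 0, -258, 0, 6303/10, 0, -102943/140, 0, …
ICs: h(0) = 0, h′(0) = 36, h′′(0) = 0, h′′′(0) = -1548.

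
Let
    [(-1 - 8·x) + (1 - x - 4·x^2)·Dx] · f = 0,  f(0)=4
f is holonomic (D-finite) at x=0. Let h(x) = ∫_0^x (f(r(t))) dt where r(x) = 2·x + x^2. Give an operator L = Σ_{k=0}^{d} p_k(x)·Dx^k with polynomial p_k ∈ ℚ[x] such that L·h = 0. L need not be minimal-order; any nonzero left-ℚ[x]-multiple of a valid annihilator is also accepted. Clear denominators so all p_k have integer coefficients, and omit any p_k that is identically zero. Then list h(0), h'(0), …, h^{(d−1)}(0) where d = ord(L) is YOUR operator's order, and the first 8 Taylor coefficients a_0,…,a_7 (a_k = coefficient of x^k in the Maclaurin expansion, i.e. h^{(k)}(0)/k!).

L = (2 + 34·x + 48·x^2 + 16·x^3)·Dx + (-1 + 2·x + 17·x^2 + 16·x^3 + 4·x^4)·Dx^2  (order 2).
h: a_k = 0, 4, 4, 28, 92, 2308/5, 6124/3, 69956/7, …
ICs: h(0) = 0, h′(0) = 4.

f: a_k = 4, 4, 20, 36, 116, 260, 724, 1764, …
Change of var in L_f (x↦r) gives L₀.
h=∫h₀ ⇒ L = L₀·Dx.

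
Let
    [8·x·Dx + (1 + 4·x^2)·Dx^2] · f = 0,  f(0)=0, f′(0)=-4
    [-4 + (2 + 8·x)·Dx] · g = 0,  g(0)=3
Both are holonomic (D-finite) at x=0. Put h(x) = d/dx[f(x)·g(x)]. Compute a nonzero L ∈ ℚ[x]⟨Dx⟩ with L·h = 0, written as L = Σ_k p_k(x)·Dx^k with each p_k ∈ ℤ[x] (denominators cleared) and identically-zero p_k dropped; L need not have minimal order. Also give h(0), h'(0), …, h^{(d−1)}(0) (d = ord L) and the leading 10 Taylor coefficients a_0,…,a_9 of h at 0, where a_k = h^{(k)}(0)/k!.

f: a_k = 0, -4, 0, 16/3, 0, -64/5, 0, 256/7, 0, -1024/9, …
g: a_k = 3, 6, -6, 12, -30, 84, -252, 792, -2574, 8580, …
Sym-product of L_f,L_g gives L₀ (≤ ord 2).
h₀' ⇒ L via d/dx closure of L₀.
L = (-4 + 160·x + 320·x^2 - 384·x^3 - 192·x^4) + (16 + 120·x + 432·x^2 + 544·x^3 - 1344·x^4 - 768·x^5)·Dx + (3 + 20·x + 24·x^2 - 16·x^3 - 16·x^4 - 384·x^5 - 256·x^6)·Dx^2  (order 2).
h: a_k = -12, -48, 120, -64, 248, -10464/5, 36208/5, -743168/35, 552840/7, -6597152/21, …
ICs: h(0) = -12, h′(0) = -48.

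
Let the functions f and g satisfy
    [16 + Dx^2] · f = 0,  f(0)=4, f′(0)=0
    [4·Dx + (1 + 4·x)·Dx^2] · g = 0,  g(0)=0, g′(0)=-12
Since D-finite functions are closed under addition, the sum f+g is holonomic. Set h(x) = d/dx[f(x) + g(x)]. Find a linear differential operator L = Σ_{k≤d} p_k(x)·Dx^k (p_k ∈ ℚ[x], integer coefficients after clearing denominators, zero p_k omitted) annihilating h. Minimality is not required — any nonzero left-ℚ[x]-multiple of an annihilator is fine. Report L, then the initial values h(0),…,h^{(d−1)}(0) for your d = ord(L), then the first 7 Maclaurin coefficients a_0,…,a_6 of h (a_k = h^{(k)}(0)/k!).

f: a_k = 4, 0, -32, 0, 128/3, 0, -1024/45, …
g: a_k = 0, -12, 24, -64, 192, -3072/5, 2048, …
L₀ := lclm(L_f,L_g); ord L₀ ≤ 2+2.
Differentiate: ansatz ord ≤ ord L₀ ⇒ L.
L = (448 + 512·x + 1024·x^2) + (48 + 320·x + 768·x^2 + 1024·x^3)·Dx + (28 + 32·x + 64·x^2)·Dx^2 + (3 + 20·x + 48·x^2 + 64·x^3)·Dx^3  (order 3).
h: a_k = -12, -16, -192, 2816/3, -3072, 182272/15, -49152, …
ICs: h(0) = -12, h′(0) = -16, h′′(0) = -384.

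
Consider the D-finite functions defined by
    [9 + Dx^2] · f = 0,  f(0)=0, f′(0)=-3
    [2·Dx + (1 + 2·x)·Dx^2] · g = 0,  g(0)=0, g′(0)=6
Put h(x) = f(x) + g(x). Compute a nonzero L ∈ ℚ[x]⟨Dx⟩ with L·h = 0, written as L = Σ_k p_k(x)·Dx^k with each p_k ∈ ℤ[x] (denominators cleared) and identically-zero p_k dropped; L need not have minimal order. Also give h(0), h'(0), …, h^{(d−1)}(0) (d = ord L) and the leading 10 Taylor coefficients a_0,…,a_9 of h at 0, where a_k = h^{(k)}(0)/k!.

L = (594 + 648·x + 648·x^2)·Dx + (153 + 630·x + 972·x^2 + 648·x^3)·Dx^2 + (66 + 72·x + 72·x^2)·Dx^3 + (17 + 70·x + 108·x^2 + 72·x^3)·Dx^4  (order 4).
h: a_k = 0, 3, -6, 25/2, -12, 687/40, -32, 30963/560, -96, 2293031/13440, …
ICs: h(0) = 0, h′(0) = 3, h′′(0) = -12, h′′′(0) = 75.

f: a_k = 0, -3, 0, 9/2, 0, -81/40, 0, 243/560, 0, -243/4480, …
g: a_k = 0, 6, -6, 8, -12, 96/5, -32, 384/7, -96, 512/3, …
Sum ⇒ L₀ = lclm(L_f,L_g) in ℚ(x)⟨Dx⟩.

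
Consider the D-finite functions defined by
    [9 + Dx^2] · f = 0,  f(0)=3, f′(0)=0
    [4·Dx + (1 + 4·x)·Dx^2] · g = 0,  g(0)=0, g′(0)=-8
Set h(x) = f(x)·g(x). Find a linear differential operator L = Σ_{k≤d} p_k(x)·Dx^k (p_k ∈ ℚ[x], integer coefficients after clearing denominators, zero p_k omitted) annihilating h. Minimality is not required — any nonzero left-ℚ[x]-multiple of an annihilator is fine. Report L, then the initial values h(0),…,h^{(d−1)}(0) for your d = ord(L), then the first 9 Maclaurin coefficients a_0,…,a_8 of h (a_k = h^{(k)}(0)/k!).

f: a_k = 3, 0, -27/2, 0, 81/8, 0, -243/80, 0, 2187/4480, …
g: a_k = 0, -8, 16, -128/3, 128, -2048/5, 4096/3, -32768/7, 16384, …
h₀=f·g: eliminate ⇒ L₀, order ≤ 2·2.
L = (-2043 - 1296·x + 44064·x^2 + 186624·x^3 + 186624·x^4) + (72 + 5472·x + 31104·x^2 + 41472·x^3)·Dx + (-182 + 864·x + 12096·x^2 + 41472·x^3 + 41472·x^4)·Dx^2 + (8 + 608·x + 3456·x^2 + 4608·x^3)·Dx^3 + (5 + 112·x + 800·x^2 + 2304·x^3 + 2304·x^4)·Dx^4  (order 4).
h: a_k = 0, -24, 48, -20, 168, -3669/5, 2530, -624507/70, 159837/5, …
ICs: h(0) = 0, h′(0) = -24, h′′(0) = 96, h′′′(0) = -120.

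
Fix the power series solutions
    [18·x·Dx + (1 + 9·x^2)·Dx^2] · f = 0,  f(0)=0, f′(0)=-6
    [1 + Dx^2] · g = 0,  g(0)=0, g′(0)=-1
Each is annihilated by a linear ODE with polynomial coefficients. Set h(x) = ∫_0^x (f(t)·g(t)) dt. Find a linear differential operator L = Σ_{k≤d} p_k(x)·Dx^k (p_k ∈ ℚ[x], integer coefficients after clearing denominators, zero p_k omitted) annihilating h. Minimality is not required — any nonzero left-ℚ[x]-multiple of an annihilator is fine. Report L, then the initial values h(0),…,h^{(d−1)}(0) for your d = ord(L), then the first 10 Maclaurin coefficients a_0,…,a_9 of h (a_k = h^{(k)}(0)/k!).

f: a_k = 0, -6, 0, 18, 0, -486/5, 0, 4374/7, 0, -4374, …
g: a_k = 0, -1, 0, 1/6, 0, -1/120, 0, 1/5040, 0, -1/362880, …
Sym-product of L_f,L_g gives L₀ (≤ ord 4).
∫: right-multiply L₀ by Dx.
L = (370 + 9594·x^2 + 4131·x^4 + 2916·x^6 + 6561·x^8)·Dx + (684·x + 6804·x^3 + 8748·x^5 + 26244·x^7)·Dx^2 + (380 + 9792·x^2 + 5346·x^4 + 5832·x^6 + 13122·x^8)·Dx^3 + (684·x + 6804·x^3 + 8748·x^5 + 26244·x^7)·Dx^4 + (10 + 198·x^2 + 1215·x^4 + 2916·x^6 + 6561·x^8)·Dx^5  (order 5).
h: a_k = 0, 0, 0, 2, 0, -19/5, 0, 401/28, 0, -15389/216, …
ICs: h(0) = 0, h′(0) = 0, h′′(0) = 0, h′′′(0) = 12, h′′′′(0) = 0.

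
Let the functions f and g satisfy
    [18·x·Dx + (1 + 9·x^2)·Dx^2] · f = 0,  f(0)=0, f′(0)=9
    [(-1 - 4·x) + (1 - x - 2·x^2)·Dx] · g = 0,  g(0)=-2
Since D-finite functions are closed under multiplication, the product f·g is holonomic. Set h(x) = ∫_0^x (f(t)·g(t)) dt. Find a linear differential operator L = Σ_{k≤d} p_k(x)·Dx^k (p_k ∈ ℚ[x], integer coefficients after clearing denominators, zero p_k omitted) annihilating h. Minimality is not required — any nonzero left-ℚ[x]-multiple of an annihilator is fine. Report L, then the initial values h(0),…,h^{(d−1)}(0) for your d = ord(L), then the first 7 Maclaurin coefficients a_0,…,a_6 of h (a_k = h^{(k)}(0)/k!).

f: a_k = 0, 9, 0, -27, 0, 729/5, 0, …
g: a_k = -2, -2, -6, -10, -22, -42, -86, …
f·g: L₀ = L_f ⊗_s L_g, ord ≤ 2·1.
Integrate: L := L₀·Dx.
L = (4 + 18·x + 108·x^2)·Dx + (2 - 10·x + 36·x^2 + 108·x^3)·Dx^2 + (-1 + x - 7·x^2 + 9·x^3 + 18·x^4)·Dx^3  (order 3).
h: a_k = 0, 0, -9, -6, 0, -36/5, -273/5, …
ICs: h(0) = 0, h′(0) = 0, h′′(0) = -18.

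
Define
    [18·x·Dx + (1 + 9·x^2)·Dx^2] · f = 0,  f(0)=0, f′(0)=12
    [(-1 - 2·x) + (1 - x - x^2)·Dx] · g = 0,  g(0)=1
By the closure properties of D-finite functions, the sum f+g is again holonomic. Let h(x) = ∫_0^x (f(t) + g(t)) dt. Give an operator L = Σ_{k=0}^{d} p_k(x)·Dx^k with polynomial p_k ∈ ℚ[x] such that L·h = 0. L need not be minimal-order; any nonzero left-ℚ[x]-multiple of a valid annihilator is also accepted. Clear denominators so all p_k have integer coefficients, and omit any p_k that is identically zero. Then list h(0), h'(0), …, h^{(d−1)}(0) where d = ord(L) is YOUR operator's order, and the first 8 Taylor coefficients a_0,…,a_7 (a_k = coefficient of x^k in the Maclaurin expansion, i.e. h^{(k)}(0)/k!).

f: a_k = 0, 12, 0, -36, 0, 972/5, 0, -8748/7, …
g: a_k = 1, 1, 2, 3, 5, 8, 13, 21, …
h₀=f+g: left-lcm gives L₀, ord ≤ 3.
h=∫h₀ ⇒ L = L₀·Dx.
L = (36 - 144·x - 1440·x^2 - 2376·x^3 - 3186·x^4 - 486·x^6)·Dx^2 + (-18 - 24·x + 108·x^2 - 444·x^3 - 2313·x^4 - 2178·x^5 - 243·x^6 - 486·x^7)·Dx^3 + (2 + 10·x + 34·x^2 + 48·x^3 + 123·x^4 - 387·x^5 - 198·x^6 - 81·x^7 - 81·x^8)·Dx^4  (order 4).
h: a_k = 0, 1, 13/2, 2/3, -33/4, 1, 506/15, 13/7, …
ICs: h(0) = 0, h′(0) = 1, h′′(0) = 13, h′′′(0) = 4.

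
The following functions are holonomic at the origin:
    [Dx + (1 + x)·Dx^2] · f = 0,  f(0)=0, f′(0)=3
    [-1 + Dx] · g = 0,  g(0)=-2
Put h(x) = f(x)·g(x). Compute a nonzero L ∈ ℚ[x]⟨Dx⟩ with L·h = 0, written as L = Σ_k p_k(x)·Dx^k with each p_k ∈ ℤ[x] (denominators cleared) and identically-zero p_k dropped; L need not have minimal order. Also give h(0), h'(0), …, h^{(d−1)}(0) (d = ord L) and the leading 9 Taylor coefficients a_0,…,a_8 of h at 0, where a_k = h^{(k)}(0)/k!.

L = x + (-1 - 2·x)·Dx + (1 + x)·Dx^2  (order 2).
h: a_k = 0, -6, -3, -2, 0, -9/20, 7/24, -23/84, 29/120, …
ICs: h(0) = 0, h′(0) = -6.

f: a_k = 0, 3, -3/2, 1, -3/4, 3/5, -1/2, 3/7, -3/8, …
g: a_k = -2, -2, -1, -1/3, -1/12, -1/60, -1/360, -1/2520, -1/20160, …
f·g: L₀ = L_f ⊗_s L_g, ord ≤ 2·1.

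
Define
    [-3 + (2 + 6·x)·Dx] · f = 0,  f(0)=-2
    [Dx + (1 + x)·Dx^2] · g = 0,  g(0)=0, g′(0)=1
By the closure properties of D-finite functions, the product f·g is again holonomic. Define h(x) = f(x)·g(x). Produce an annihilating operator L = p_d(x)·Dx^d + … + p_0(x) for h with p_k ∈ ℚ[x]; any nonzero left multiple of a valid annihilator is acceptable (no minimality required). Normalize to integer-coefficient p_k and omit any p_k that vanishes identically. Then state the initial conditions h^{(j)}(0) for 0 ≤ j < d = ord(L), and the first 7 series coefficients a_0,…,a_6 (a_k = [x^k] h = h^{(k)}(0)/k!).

L = (21 + 9·x) + (-8 - 24·x)·Dx + (4 + 28·x + 60·x^2 + 36·x^3)·Dx^2  (order 2).
h: a_k = 0, -2, -2, 37/12, -5, 2917/320, -17671/960, …
ICs: h(0) = 0, h′(0) = -2.

f: a_k = -2, -3, 9/4, -27/8, 405/64, -1701/128, 15309/512, …
g: a_k = 0, 1, -1/2, 1/3, -1/4, 1/5, -1/6, …
L₀ := L_f ⊗_s L_g (sym. prod.), ord ≤ 2.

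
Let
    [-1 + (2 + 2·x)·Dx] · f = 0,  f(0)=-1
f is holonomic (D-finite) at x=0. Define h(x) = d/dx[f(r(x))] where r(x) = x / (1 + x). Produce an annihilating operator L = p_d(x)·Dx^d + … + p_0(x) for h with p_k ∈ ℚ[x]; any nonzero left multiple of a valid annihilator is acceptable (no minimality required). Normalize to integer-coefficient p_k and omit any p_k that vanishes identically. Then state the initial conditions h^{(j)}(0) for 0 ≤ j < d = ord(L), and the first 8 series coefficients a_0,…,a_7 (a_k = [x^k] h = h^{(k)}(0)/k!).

f: a_k = -1, -1/2, 1/8, -1/16, 5/128, -7/256, 21/1024, -33/2048, …
h₀=f(r): pull back L_f along r ⇒ L₀.
Differentiate: ansatz ord ≤ ord L₀ ⇒ L.
L = (-5 - 8·x) + (-2 - 6·x - 4·x^2)·Dx  (order 1).
h: a_k = -1/2, 5/4, -39/16, 141/32, -1995/256, 7059/512, -50435/2048, 182461/4096, …
ICs: h(0) = -1/2.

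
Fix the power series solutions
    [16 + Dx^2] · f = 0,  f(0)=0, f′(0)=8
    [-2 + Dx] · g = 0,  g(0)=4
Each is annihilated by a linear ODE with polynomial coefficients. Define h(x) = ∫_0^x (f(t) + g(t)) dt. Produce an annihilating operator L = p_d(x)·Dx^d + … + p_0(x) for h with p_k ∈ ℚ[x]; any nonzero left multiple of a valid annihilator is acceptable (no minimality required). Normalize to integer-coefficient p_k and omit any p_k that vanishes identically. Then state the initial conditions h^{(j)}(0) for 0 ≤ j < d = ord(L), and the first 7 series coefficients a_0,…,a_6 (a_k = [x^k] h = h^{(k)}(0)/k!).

L = -32·Dx + 16·Dx^2 - 2·Dx^3 + Dx^4  (order 4).
h: a_k = 0, 4, 8, 8/3, -4, 8/15, 136/45, …
ICs: h(0) = 0, h′(0) = 4, h′′(0) = 16, h′′′(0) = 16.

f: a_k = 0, 8, 0, -64/3, 0, 256/15, 0, …
g: a_k = 4, 8, 8, 16/3, 8/3, 16/15, 16/45, …
L₀ := lclm(L_f,L_g); ord L₀ ≤ 2+1.
h=∫₀ˣh₀: take L = L₀·Dx.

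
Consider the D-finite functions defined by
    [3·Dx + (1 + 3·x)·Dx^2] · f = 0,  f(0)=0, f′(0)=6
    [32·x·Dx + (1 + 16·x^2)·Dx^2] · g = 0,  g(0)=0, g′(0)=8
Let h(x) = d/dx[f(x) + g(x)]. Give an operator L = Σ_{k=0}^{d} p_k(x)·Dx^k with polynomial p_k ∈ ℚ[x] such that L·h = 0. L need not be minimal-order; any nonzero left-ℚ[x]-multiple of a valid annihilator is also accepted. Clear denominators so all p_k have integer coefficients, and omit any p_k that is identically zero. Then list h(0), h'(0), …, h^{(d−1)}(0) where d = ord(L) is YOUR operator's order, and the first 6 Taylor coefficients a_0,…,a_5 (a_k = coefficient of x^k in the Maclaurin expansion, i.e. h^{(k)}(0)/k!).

f: a_k = 0, 6, -9, 18, -81/2, 486/5, …
g: a_k = 0, 8, 0, -128/3, 0, 2048/5, …
L₀ := lclm(L_f,L_g); ord L₀ ≤ 2+2.
h=h₀': d/dx-closure on L₀ ⇒ L.
L = (-96 - 864·x + 4608·x^2 + 4608·x^3) + (-50 - 192·x + 672·x^2 + 9216·x^3 + 9216·x^4)·Dx + (-3 + 23·x + 96·x^2 + 512·x^3 + 2304·x^4 + 2304·x^5)·Dx^2  (order 2).
h: a_k = 14, -18, -74, -162, 2534, -1458, …
ICs: h(0) = 14, h′(0) = -18.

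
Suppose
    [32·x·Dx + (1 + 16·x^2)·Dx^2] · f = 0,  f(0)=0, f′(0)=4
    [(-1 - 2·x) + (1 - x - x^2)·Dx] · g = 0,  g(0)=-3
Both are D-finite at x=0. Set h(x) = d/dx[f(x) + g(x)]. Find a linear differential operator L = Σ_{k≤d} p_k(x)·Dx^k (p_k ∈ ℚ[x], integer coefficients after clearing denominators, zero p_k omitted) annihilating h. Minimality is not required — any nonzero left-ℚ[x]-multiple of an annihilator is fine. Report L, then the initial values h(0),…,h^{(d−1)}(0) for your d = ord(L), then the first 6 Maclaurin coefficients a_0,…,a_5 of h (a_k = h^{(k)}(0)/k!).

f: a_k = 0, 4, 0, -64/3, 0, 1024/5, …
g: a_k = -3, -3, -6, -9, -15, -24, …
L₀ := lclm(L_f,L_g); ord L₀ ≤ 2+1.
h₀' ⇒ L via d/dx closure of L₀.
L = (64 - 256·x - 3904·x^2 - 6912·x^3 - 9696·x^4 - 1536·x^6) + (-25 - 24·x + 542·x^2 - 780·x^3 - 6800·x^4 - 6560·x^5 - 768·x^6 - 1536·x^7)·Dx + (2 + 17·x + 62·x^2 + 202·x^3 + 445·x^4 - 1136·x^5 - 576·x^6 - 256·x^7 - 256·x^8)·Dx^2  (order 2).
h: a_k = 1, -12, -91, -60, 904, -234, …
ICs: h(0) = 1, h′(0) = -12.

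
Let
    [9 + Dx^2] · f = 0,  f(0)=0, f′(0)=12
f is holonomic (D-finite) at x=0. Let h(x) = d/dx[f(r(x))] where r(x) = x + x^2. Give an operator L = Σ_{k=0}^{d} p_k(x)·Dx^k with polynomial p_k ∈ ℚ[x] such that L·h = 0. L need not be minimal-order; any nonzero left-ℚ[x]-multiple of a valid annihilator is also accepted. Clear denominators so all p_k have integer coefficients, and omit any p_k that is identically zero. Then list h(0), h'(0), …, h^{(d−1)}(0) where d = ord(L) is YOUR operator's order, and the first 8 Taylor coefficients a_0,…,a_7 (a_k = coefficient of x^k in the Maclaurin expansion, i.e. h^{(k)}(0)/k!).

f: a_k = 0, 12, 0, -18, 0, 81/10, 0, -243/140, …
Substitute x→r, Dx→(1/r')Dx; clear ⇒ L₀.
Differentiate: ansatz ord ≤ ord L₀ ⇒ L.
L = (21 + 72·x + 216·x^2 + 288·x^3 + 144·x^4) + (-6 - 12·x)·Dx + (1 + 4·x + 4·x^2)·Dx^2  (order 2).
h: a_k = 12, 24, -54, -216, -459/2, 135, 11097/20, 2754/5, …
ICs: h(0) = 12, h′(0) = 24.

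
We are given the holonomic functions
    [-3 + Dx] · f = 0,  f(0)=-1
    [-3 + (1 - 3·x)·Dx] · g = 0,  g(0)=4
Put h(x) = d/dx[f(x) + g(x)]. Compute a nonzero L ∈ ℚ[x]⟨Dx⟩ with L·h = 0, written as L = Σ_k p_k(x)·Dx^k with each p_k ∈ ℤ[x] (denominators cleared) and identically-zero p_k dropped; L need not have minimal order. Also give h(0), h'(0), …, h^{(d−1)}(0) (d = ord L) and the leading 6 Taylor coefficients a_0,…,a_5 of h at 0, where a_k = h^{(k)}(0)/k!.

f: a_k = -1, -3, -9/2, -9/2, -27/8, -81/40, …
g: a_k = 4, 12, 36, 108, 324, 972, …
Sum ⇒ L₀ = lclm(L_f,L_g) in ℚ(x)⟨Dx⟩.
h=h₀': d/dx-closure on L₀ ⇒ L.
L = (36 + 54·x) + (-15 - 18·x + 27·x^2)·Dx + (1 - 9·x^2)·Dx^2  (order 2).
h: a_k = 9, 63, 621/2, 2565/2, 38799/8, 699597/40, …
ICs: h(0) = 9, h′(0) = 63.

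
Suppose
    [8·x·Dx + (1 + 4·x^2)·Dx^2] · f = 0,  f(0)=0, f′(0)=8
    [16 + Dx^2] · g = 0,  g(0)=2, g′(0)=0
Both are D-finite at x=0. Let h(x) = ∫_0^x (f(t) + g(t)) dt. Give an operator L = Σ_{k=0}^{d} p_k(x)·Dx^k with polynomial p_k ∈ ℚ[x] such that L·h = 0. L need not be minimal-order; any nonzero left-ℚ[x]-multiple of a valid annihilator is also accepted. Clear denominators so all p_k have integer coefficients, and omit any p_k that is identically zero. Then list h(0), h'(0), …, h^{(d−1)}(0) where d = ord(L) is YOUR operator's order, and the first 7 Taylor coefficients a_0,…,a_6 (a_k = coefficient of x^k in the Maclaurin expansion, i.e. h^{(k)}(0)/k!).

f: a_k = 0, 8, 0, -32/3, 0, 128/5, 0, …
g: a_k = 2, 0, -16, 0, 64/3, 0, -512/45, …
Sum ⇒ L₀ = lclm(L_f,L_g) in ℚ(x)⟨Dx⟩.
Integrate: L := L₀·Dx.
L = (-512·x + 5120·x^3 + 4096·x^5)·Dx^2 + (16 + 512·x^2 + 2304·x^4 + 2048·x^6)·Dx^3 + (-32·x + 320·x^3 + 256·x^5)·Dx^4 + (1 + 32·x^2 + 144·x^4 + 128·x^6)·Dx^5  (order 5).
h: a_k = 0, 2, 4, -16/3, -8/3, 64/15, 64/15, …
ICs: h(0) = 0, h′(0) = 2, h′′(0) = 8, h′′′(0) = -32, h′′′′(0) = -64.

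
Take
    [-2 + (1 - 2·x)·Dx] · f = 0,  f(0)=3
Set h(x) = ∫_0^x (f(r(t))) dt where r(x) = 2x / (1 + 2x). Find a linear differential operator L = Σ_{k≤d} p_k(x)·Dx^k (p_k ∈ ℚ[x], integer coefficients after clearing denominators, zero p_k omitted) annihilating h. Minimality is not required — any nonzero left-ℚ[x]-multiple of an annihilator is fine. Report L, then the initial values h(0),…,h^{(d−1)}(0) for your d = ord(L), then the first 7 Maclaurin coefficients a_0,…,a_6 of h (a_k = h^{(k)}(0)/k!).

L = 4·Dx + (-1 + 4·x^2)·Dx^2  (order 2).
h: a_k = 0, 3, 6, 8, 12, 96/5, 32, …
ICs: h(0) = 0, h′(0) = 3.

f: a_k = 3, 6, 12, 24, 48, 96, 192, …
Substitute x→r, Dx→(1/r')Dx; clear ⇒ L₀.
∫: right-multiply L₀ by Dx.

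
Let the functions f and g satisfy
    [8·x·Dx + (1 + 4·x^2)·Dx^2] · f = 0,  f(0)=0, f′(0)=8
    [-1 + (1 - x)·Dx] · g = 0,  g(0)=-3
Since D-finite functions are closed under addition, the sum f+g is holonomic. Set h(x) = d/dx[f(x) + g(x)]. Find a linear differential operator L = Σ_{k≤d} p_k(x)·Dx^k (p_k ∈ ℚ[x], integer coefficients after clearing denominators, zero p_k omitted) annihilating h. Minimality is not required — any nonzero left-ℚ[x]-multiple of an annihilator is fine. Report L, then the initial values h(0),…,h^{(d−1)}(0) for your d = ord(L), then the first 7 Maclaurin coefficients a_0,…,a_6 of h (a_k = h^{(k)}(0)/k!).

f: a_k = 0, 8, 0, -32/3, 0, 128/5, 0, …
g: a_k = -3, -3, -3, -3, -3, -3, -3, …
h₀=f+g: left-lcm gives L₀, ord ≤ 3.
Derive L from L₀ (diff closure).
L = (8 - 32·x - 96·x^2) + (-7 + 8·x + 20·x^2 - 96·x^3)·Dx + (1 + 3·x + 12·x^3 - 16·x^4)·Dx^2  (order 2).
h: a_k = 5, -6, -41, -12, 113, -18, -533, …
ICs: h(0) = 5, h′(0) = -6.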